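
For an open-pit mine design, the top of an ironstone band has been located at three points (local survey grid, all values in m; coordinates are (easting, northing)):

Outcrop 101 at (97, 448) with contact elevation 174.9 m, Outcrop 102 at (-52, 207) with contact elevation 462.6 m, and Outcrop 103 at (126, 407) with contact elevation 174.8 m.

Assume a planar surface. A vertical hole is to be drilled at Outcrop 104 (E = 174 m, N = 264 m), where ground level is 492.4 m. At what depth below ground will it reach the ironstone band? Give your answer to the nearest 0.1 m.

Let the plane be z = a·E + b·N + c.
Outcrop 102−Outcrop 101: −149a − 241b = 287.7;  Outcrop 103−Outcrop 101: 29a − 41b = −0.1.
Solving gives a = −0.90241, b = −0.63585.
Then c = 174.9 − a·97 − b·448 = 547.30.
At (174, 264): z_contact = −157.02 − 167.87 + 547.30 = 222.41 m.
Depth below ground = 492.4 − 222.41 = 270.0 m.

270.0 m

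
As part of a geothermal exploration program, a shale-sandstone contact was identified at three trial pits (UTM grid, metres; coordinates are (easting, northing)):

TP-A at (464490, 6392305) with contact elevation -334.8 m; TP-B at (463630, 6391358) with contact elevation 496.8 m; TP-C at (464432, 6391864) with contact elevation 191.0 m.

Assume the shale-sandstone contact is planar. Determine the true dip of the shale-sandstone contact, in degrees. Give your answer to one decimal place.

52.6°

Let the plane be z = a·E + b·N + c.
TP-B−TP-A: −860a − 947b = 831.6;  TP-C−TP-A: −58a − 441b = 525.8.
Solving gives a = 0.40451, b = −1.24549.
Gradient magnitude |∇z| = √(a² + b²) = √(0.16363 + 1.55125) = 1.30953.
True dip = arctan(1.30953) = 52.6°, dipping toward NNW (azimuth ≈ 342°).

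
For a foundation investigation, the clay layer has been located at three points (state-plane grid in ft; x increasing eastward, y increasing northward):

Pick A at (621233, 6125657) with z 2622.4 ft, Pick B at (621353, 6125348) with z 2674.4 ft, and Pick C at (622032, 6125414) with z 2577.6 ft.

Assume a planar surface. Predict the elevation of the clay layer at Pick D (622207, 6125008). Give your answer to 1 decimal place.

Two edge vectors: Pick A→Pick B = (120, -309, 52), Pick A→Pick C = (799, -243, -44.8).
Normal n = (Pick A→Pick B) × (Pick A→Pick C) = (26479.2, 46924, 217731).
So ∂z/∂x = −n_x/n_z = −0.121614286 and ∂z/∂y = −n_y/n_z = −0.215513638.
Intercept c from Pick A: 2622.4 + 75550.81 + 1320162.63 = 1398335.84.
At (622207, 6125008): z = −75669.3 − 1320022.8 + 1398335.84 = 2643.8 ft.

2643.8 ft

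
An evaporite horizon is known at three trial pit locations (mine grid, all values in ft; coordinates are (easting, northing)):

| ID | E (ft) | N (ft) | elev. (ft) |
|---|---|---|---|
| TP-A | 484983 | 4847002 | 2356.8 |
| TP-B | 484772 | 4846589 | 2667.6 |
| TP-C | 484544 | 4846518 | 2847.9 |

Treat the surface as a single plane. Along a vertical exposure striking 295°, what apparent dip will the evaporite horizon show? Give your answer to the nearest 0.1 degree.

23.0°

Let the plane be z = a·E + b·N + c.
TP-B−TP-A: −211a − 413b = 310.8;  TP-C−TP-A: −439a − 484b = 491.1.
Solving gives a = −0.66172, b = −0.41447.
Unit vector along 295° is (sin 295°, cos 295°) = (-0.9063, 0.4226).
Slope in that direction = a·(-0.9063) + b·(0.4226) = 0.42456.
Apparent dip = arctan|0.42456| = 23.0° (true dip is 38.0°, so apparent ≤ true as expected).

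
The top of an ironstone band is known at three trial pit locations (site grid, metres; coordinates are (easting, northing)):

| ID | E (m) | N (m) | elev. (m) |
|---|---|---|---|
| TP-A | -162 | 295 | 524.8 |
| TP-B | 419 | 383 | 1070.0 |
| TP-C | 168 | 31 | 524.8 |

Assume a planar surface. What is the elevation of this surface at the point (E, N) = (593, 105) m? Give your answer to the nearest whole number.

Let the plane be z = a·E + b·N + c.
TP-B−TP-A: 581a + 88b = 545.2;  TP-C−TP-A: 330a − 264b = 0.
Solving gives a = 0.78900, b = 0.98625.
Then c = 524.8 − a·-162 − b·295 = 361.67.
At (593, 105): z = 467.9 + 103.6 + 361.67 = 933.1 m.

933 m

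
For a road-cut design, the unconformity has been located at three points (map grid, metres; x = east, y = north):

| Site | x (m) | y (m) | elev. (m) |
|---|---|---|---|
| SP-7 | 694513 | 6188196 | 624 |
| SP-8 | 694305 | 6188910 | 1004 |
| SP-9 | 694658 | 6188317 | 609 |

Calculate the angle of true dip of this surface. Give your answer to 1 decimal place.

30.9°

Let the plane be z = a·x + b·y + c.
SP-8−SP-7: −208a + 714b = 380;  SP-9−SP-7: 145a + 121b = −15.
Solving gives a = −0.44049, b = 0.40389.
Gradient magnitude |∇z| = √(a² + b²) = √(0.19403 + 0.16313) = 0.59763.
True dip = arctan(0.59763) = 30.9°, dipping toward SE (azimuth ≈ 133°).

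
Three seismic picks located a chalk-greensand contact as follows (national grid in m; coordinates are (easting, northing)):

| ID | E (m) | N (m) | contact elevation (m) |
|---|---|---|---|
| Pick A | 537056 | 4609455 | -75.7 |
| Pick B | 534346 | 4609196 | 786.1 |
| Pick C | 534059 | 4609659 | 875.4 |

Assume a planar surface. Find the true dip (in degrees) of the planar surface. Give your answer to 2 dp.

Let the plane be z = a·E + b·N + c.
Pick B−Pick A: −2710a − 259b = 861.8;  Pick C−Pick A: −2997a + 204b = 951.1.
Solving gives a = −0.31762, b = −0.00401.
Gradient magnitude |∇z| = √(a² + b²) = √(0.10088 + 0.00002) = 0.31765.
True dip = arctan(0.31765) = 17.62°, dipping toward E (azimuth ≈ 089°).

17.62°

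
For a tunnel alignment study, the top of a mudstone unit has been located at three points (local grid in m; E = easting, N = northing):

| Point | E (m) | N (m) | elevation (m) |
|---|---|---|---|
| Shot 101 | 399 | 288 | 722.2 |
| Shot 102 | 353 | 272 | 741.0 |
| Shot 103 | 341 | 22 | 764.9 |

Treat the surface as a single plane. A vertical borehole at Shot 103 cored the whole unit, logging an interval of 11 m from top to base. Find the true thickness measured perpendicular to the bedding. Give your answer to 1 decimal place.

Two edge vectors: Shot 101→Shot 102 = (-46, -16, 18.8), Shot 101→Shot 103 = (-58, -266, 42.7).
Normal n = (Shot 101→Shot 102) × (Shot 101→Shot 103) = (4317.6, 873.8, 11308).
So ∂z/∂E = −n_x/n_z = −0.38182 and ∂z/∂N = −n_y/n_z = −0.07727.
|∇z| = √(a²+b²) = 0.38956, so dip δ = arctan(0.38956) = 21.28°.
True thickness = vertical thickness × cos δ = 11 × cos 21.28° = 10.2 m.

10.2 m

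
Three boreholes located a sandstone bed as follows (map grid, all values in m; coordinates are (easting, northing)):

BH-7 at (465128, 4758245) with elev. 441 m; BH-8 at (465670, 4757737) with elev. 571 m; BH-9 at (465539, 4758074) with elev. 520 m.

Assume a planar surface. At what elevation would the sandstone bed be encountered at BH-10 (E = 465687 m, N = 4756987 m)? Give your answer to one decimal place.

642.2 m

Two edge vectors: BH-7→BH-8 = (542, -508, 130), BH-7→BH-9 = (411, -171, 79).
Normal n = (BH-7→BH-8) × (BH-7→BH-9) = (-17902, 10612, 116106).
So ∂z/∂E = −n_x/n_z = 0.154186691 and ∂z/∂N = −n_y/n_z = −0.091399239.
Intercept c from BH-7: 441 − 71716.55 + 434899.97 = 363624.42.
At (465687, 4756987): z = 71802.7 − 434785.0 + 363624.42 = 642.2 m.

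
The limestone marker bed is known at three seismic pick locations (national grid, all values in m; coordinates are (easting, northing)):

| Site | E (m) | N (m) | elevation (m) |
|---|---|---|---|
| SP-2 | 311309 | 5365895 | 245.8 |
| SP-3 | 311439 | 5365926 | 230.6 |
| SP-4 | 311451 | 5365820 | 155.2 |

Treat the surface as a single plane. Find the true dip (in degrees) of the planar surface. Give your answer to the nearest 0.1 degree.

36.3°

Two edge vectors: SP-2→SP-3 = (130, 31, -15.2), SP-2→SP-4 = (142, -75, -90.6).
Normal n = (SP-2→SP-3) × (SP-2→SP-4) = (-3948.6, 9619.6, -14152).
So ∂z/∂E = −n_x/n_z = −0.27901 and ∂z/∂N = −n_y/n_z = 0.67973.
Gradient magnitude |∇z| = √(a² + b²) = √(0.07785 + 0.46204) = 0.73477.
True dip = arctan(0.73477) = 36.3°, dipping toward SSE (azimuth ≈ 158°).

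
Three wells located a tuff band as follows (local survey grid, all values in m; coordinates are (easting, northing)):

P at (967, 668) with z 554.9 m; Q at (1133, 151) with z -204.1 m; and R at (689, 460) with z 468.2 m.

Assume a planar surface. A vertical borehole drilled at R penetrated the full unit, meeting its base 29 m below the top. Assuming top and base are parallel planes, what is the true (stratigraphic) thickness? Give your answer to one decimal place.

Let the plane be z = a·E + b·N + c.
Q−P: 166a − 517b = −759;  R−P: −278a − 208b = −86.7.
Solving gives a = −0.63420, b = 1.26446.
|∇z| = √(a²+b²) = 1.41459, so dip δ = arctan(1.41459) = 54.74°.
True thickness = vertical thickness × cos δ = 29 × cos 54.74° = 16.7 m.

16.7 m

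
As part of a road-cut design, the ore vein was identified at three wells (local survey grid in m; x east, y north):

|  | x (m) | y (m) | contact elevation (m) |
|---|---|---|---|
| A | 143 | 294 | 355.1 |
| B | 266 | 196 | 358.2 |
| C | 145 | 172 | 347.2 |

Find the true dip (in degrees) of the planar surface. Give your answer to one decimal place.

Let the plane be z = a·x + b·y + c.
B−A: 123a − 98b = 3.1;  C−A: 2a − 122b = −7.9.
Solving gives a = 0.07781, b = 0.06603.
Gradient magnitude |∇z| = √(a² + b²) = √(0.00605 + 0.00436) = 0.10205.
True dip = arctan(0.10205) = 5.8°, dipping toward SW (azimuth ≈ 230°).

5.8°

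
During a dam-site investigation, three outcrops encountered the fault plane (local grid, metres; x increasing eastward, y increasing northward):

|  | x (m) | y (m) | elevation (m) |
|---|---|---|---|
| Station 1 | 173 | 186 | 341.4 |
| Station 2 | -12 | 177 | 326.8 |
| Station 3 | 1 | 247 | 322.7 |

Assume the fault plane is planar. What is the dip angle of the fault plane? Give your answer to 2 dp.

6.32°

Let the plane be z = a·x + b·y + c.
Station 2−Station 1: −185a − 9b = −14.6;  Station 3−Station 1: −172a + 61b = −18.7.
Solving gives a = 0.08251, b = −0.07390.
Gradient magnitude |∇z| = √(a² + b²) = √(0.00681 + 0.00546) = 0.11077.
True dip = arctan(0.11077) = 6.32°, dipping toward NW (azimuth ≈ 312°).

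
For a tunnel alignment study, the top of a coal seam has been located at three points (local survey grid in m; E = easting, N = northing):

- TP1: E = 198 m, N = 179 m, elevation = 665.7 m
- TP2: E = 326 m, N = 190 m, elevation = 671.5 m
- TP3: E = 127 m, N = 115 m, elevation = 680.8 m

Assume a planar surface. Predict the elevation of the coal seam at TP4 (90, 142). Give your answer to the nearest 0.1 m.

Two edge vectors: TP1→TP2 = (128, 11, 5.8), TP1→TP3 = (-71, -64, 15.1).
Normal n = (TP1→TP2) × (TP1→TP3) = (537.3, -2344.6, -7411).
So ∂z/∂E = −n_x/n_z = 0.07250 and ∂z/∂N = −n_y/n_z = −0.31637.
Intercept c from TP1: 665.7 − 14.36 + 56.63 = 707.97.
At (90, 142): z = 6.5 − 44.9 + 707.97 = 669.6 m.

669.6 m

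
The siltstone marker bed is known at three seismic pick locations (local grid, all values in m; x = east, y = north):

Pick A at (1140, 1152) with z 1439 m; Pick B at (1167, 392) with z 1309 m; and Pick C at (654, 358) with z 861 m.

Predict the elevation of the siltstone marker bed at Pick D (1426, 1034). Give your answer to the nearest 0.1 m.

1661.2 m

Let the plane be z = a·x + b·y + c.
Pick B−Pick A: 27a − 760b = −130;  Pick C−Pick A: −486a − 794b = −578.
Solving gives a = 0.859933, b = 0.201603.
Then c = 1439 − a·1140 − b·1152 = 226.43.
At (1426, 1034): z = 1226.3 + 208.5 + 226.43 = 1661.2 m.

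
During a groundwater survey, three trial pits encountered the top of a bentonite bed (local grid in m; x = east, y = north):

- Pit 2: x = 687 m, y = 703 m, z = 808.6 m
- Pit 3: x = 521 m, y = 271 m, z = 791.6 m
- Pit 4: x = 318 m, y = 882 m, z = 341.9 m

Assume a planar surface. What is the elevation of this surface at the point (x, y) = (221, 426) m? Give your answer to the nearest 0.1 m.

Two edge vectors: Pit 2→Pit 3 = (-166, -432, -17), Pit 2→Pit 4 = (-369, 179, -466.7).
Normal n = (Pit 2→Pit 3) × (Pit 2→Pit 4) = (204657.4, -71199.2, -189122).
So ∂z/∂x = −n_x/n_z = 1.08214 and ∂z/∂y = −n_y/n_z = −0.37647.
Intercept c from Pit 2: 808.6 − 743.43 + 264.66 = 329.83.
At (221, 426): z = 239.2 − 160.4 + 329.83 = 408.6 m.

408.6 m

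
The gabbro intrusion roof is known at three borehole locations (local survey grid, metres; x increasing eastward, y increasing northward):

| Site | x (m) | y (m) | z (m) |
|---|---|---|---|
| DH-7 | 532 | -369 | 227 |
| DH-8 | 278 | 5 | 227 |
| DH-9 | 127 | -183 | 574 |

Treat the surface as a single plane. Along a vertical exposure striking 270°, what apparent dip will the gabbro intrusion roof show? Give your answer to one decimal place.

51.2°

Two edge vectors: DH-7→DH-8 = (-254, 374, 0), DH-7→DH-9 = (-405, 186, 347).
Normal n = (DH-7→DH-8) × (DH-7→DH-9) = (129778, 88138, 104226).
So ∂z/∂x = −n_x/n_z = −1.24516 and ∂z/∂y = −n_y/n_z = −0.84564.
Unit vector along 270° is (sin 270°, cos 270°) = (-1.0000, -0.0000).
Slope in that direction = a·(-1.0000) + b·(-0.0000) = 1.24516.
Apparent dip = arctan|1.24516| = 51.2° (true dip is 56.4°, so apparent ≤ true as expected).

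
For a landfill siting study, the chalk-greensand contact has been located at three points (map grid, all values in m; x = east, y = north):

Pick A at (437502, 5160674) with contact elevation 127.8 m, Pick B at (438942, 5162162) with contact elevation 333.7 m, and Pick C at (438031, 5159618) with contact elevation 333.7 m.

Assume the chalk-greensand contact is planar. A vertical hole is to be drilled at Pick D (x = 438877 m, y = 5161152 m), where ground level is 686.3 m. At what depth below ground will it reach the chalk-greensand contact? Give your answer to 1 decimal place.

Let the plane be z = a·x + b·y + c.
Pick B−Pick A: 1440a + 1488b = 205.9;  Pick C−Pick A: 529a − 1056b = 205.9.
Solving gives a = 0.226974355, b = −0.081278945.
Then c = 127.8 − a·437502 − b·5160674 = 320280.21.
At (438877, 5161152): z_contact = 99613.82 − 419492.99 + 320280.21 = 401.04 m.
Depth below ground = 686.3 − 401.04 = 285.3 m.

285.3 m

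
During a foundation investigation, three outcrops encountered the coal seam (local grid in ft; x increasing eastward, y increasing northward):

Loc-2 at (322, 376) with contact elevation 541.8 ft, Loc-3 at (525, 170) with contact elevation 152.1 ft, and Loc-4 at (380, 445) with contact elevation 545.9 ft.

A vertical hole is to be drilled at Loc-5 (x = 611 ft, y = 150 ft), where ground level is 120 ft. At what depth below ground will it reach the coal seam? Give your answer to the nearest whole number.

72 ft

Two edge vectors: Loc-2→Loc-3 = (203, -206, -389.7), Loc-2→Loc-4 = (58, 69, 4.1).
Normal n = (Loc-2→Loc-3) × (Loc-2→Loc-4) = (26044.7, -23434.9, 25955).
So ∂z/∂x = −n_x/n_z = −1.00346 and ∂z/∂y = −n_y/n_z = 0.90291.
Intercept c from Loc-2: 541.8 + 323.11 − 339.49 = 525.42.
At (611, 150): z_contact = −613.1 + 135.4 + 525.42 = 47.7 ft.
Depth below ground = 120 − 47.7 = 72 ft.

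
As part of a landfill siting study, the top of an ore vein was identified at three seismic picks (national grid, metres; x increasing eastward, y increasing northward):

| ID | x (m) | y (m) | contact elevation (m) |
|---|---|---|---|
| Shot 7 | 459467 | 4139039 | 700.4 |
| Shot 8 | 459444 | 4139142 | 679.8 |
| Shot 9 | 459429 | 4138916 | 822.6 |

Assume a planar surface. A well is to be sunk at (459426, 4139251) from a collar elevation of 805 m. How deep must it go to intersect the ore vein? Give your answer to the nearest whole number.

Let the plane be z = a·x + b·y + c.
Shot 8−Shot 7: −23a + 103b = −20.6;  Shot 9−Shot 7: −38a − 123b = 122.2.
Solving gives a = −1.49084977, b = −0.53290820.
Then c = 700.4 − a·459467 − b·4139039 = 2891424.50.
At (459426, 4139251): z_contact = −684935.1 − 2205840.8 + 2891424.50 = 648.5 m.
Depth below ground = 805 − 648.5 = 156 m.

156 m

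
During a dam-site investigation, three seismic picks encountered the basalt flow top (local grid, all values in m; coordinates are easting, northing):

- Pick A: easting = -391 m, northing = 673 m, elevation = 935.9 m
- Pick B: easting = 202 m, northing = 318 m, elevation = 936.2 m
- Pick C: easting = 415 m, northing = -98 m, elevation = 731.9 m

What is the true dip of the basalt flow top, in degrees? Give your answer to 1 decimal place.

Two edge vectors: Pick A→Pick B = (593, -355, 0.3), Pick A→Pick C = (806, -771, -204).
Normal n = (Pick A→Pick B) × (Pick A→Pick C) = (72651.3, 121213.8, -171073).
So ∂z/∂easting = −n_x/n_z = 0.42468 and ∂z/∂northing = −n_y/n_z = 0.70855.
Gradient magnitude |∇z| = √(a² + b²) = √(0.18035 + 0.50204) = 0.82607.
True dip = arctan(0.82607) = 39.6°, dipping toward SSW (azimuth ≈ 211°).

39.6°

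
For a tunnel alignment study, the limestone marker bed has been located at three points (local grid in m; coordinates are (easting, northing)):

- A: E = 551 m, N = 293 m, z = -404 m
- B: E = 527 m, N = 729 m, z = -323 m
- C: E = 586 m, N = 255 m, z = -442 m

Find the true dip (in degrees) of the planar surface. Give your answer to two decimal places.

Two edge vectors: A→B = (-24, 436, 81), A→C = (35, -38, -38).
Normal n = (A→B) × (A→C) = (-13490, 1923, -14348).
So ∂z/∂E = −n_x/n_z = −0.94020 and ∂z/∂N = −n_y/n_z = 0.13403.
Gradient magnitude |∇z| = √(a² + b²) = √(0.88398 + 0.01796) = 0.94971.
True dip = arctan(0.94971) = 43.52°, dipping toward E (azimuth ≈ 098°).

43.52°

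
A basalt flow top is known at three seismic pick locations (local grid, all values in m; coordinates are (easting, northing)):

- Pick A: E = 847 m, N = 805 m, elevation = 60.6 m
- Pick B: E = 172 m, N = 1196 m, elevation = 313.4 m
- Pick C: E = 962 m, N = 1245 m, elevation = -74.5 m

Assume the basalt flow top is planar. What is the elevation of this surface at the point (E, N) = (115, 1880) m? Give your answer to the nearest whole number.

Let the plane be z = a·E + b·N + c.
Pick B−Pick A: −675a + 391b = 252.8;  Pick C−Pick A: 115a + 440b = −135.1.
Solving gives a = −0.47975, b = −0.18166.
Then c = 60.6 − a·847 − b·805 = 613.18.
At (115, 1880): z = −55.2 − 341.5 + 613.18 = 216.5 m.

216 m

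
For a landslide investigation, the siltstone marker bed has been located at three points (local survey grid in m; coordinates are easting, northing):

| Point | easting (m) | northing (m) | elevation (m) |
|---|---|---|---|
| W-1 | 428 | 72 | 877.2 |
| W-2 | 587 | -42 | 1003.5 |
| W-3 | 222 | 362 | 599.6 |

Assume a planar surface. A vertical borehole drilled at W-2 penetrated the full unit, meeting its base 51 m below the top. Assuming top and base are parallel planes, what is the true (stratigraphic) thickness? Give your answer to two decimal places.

Two edge vectors: W-1→W-2 = (159, -114, 126.3), W-1→W-3 = (-206, 290, -277.6).
Normal n = (W-1→W-2) × (W-1→W-3) = (-4980.6, 18120.6, 22626).
So ∂z/∂easting = −n_x/n_z = 0.22013 and ∂z/∂northing = −n_y/n_z = −0.80088.
|∇z| = √(a²+b²) = 0.83058, so dip δ = arctan(0.83058) = 39.71°.
True thickness = vertical thickness × cos δ = 51 × cos 39.71° = 39.23 m.

39.23 m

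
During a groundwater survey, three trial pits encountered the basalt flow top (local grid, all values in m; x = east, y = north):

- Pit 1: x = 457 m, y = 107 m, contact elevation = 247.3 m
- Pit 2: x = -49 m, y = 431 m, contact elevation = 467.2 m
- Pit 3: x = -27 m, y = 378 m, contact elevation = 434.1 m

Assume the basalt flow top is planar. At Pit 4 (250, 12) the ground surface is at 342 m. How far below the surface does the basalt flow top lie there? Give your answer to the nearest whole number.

142 m

Let the plane be z = a·x + b·y + c.
Pit 2−Pit 1: −506a + 324b = 219.9;  Pit 3−Pit 1: −484a + 271b = 186.8.
Solving gives a = −0.04725, b = 0.60492.
Then c = 247.3 − a·457 − b·107 = 204.17.
At (250, 12): z_contact = −11.8 + 7.3 + 204.17 = 199.6 m.
Depth below ground = 342 − 199.6 = 142 m.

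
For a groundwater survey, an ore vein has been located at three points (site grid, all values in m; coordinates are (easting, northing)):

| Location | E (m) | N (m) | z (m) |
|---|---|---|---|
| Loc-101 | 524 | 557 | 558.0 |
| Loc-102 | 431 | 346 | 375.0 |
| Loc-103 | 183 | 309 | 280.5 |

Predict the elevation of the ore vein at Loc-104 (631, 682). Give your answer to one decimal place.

680.4 m

Let the plane be z = a·E + b·N + c.
Loc-102−Loc-101: −93a − 211b = −183;  Loc-103−Loc-101: −341a − 248b = −277.5.
Solving gives a = 0.26937, b = 0.74857.
Then c = 558 − a·524 − b·557 = −0.10.
At (631, 682): z = 170.0 + 510.5 − 0.10 = 680.4 m.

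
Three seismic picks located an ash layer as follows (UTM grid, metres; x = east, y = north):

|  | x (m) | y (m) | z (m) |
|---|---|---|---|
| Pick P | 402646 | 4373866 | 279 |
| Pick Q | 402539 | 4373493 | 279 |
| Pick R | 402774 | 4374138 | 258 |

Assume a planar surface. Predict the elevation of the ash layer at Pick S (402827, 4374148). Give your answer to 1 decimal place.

Let the plane be z = a·x + b·y + c.
Pick Q−Pick P: −107a − 373b = 0;  Pick R−Pick P: 128a + 272b = −21.
Solving gives a = −0.420225322, b = 0.120547210.
Then c = 279 − a·402646 − b·4373866 = −357776.30.
At (402827, 4374148): z = −169278.1 + 527291.3 − 357776.30 = 236.9 m.

236.9 m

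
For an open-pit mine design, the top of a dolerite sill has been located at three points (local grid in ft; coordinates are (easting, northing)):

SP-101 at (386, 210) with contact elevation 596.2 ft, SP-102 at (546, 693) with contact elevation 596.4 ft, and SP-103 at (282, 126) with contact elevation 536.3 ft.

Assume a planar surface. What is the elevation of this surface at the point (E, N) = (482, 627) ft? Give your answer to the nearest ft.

Let the plane be z = a·E + b·N + c.
SP-102−SP-101: 160a + 483b = 0.2;  SP-103−SP-101: −104a − 84b = −59.9.
Solving gives a = 0.78590, b = −0.25993.
Then c = 596.2 − a·386 − b·210 = 347.43.
At (482, 627): z = 378.8 − 163.0 + 347.43 = 563.3 ft.

563 ft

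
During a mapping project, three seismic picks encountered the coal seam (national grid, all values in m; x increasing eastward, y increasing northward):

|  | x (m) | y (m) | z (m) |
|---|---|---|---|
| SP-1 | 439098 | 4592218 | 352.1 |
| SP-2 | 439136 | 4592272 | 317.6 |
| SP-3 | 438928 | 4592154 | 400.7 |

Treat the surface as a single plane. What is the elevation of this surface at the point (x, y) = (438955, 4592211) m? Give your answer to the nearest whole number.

365 m

Two edge vectors: SP-1→SP-2 = (38, 54, -34.5), SP-1→SP-3 = (-170, -64, 48.6).
Normal n = (SP-1→SP-2) × (SP-1→SP-3) = (416.4, 4018.2, 6748).
So ∂z/∂x = −n_x/n_z = −0.06170717 and ∂z/∂y = −n_y/n_z = −0.59546532.
Intercept c from SP-1: 352.1 + 27095.50 + 2734506.57 = 2761954.17.
At (438955, 4592211): z = −27086.7 − 2734502.4 + 2761954.17 = 365.1 m.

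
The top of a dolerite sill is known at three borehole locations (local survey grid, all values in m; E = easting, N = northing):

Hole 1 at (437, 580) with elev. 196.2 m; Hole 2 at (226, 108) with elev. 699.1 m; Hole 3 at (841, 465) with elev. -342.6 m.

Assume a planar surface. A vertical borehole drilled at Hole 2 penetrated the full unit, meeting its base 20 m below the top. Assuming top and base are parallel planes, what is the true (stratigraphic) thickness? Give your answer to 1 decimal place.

11.0 m

Let the plane be z = a·E + b·N + c.
Hole 2−Hole 1: −211a − 472b = 502.9;  Hole 3−Hole 1: 404a − 115b = −538.8.
Solving gives a = −1.45216, b = −0.41630.
|∇z| = √(a²+b²) = 1.51066, so dip δ = arctan(1.51066) = 56.50°.
True thickness = vertical thickness × cos δ = 20 × cos 56.50° = 11.0 m.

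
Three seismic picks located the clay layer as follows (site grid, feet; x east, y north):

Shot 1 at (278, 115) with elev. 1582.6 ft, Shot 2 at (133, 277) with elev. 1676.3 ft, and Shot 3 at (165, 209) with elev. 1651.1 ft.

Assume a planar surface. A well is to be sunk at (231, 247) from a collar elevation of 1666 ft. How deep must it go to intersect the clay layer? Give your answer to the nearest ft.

Two edge vectors: Shot 1→Shot 2 = (-145, 162, 93.7), Shot 1→Shot 3 = (-113, 94, 68.5).
Normal n = (Shot 1→Shot 2) × (Shot 1→Shot 3) = (2289.2, -655.6, 4676).
So ∂z/∂x = −n_x/n_z = −0.48956 and ∂z/∂y = −n_y/n_z = 0.14021.
Intercept c from Shot 1: 1582.6 + 136.10 − 16.12 = 1702.58.
At (231, 247): z_contact = −113.1 + 34.6 + 1702.58 = 1624.1 ft.
Depth below ground = 1666 − 1624.1 = 42 ft.

42 ft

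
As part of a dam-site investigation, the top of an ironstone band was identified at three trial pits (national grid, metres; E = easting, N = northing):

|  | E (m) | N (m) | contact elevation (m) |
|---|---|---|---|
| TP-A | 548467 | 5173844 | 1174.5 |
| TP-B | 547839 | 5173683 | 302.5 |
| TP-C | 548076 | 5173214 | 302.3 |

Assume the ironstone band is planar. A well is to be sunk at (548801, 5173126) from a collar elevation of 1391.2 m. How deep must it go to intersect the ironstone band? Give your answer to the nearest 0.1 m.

Two edge vectors: TP-A→TP-B = (-628, -161, -872), TP-A→TP-C = (-391, -630, -872.2).
Normal n = (TP-A→TP-B) × (TP-A→TP-C) = (-408935.8, -206789.6, 332689).
So ∂z/∂E = −n_x/n_z = 1.229183412 and ∂z/∂N = −n_y/n_z = 0.621570295.
Intercept c from TP-A: 1174.5 − 674166.54 − 3215907.74 = −3888899.78.
At (548801, 5173126): z_contact = 674577.09 + 3215461.46 − 3888899.78 = 1138.76 m.
Depth below ground = 1391.2 − 1138.76 = 252.4 m.

252.4 m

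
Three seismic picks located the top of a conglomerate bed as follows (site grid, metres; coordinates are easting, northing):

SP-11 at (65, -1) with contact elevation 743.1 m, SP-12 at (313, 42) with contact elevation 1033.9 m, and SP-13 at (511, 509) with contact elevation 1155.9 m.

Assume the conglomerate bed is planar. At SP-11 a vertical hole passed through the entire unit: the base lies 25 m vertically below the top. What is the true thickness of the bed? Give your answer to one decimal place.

Two edge vectors: SP-11→SP-12 = (248, 43, 290.8), SP-11→SP-13 = (446, 510, 412.8).
Normal n = (SP-11→SP-12) × (SP-11→SP-13) = (-130557.6, 27322.4, 107302).
So ∂z/∂easting = −n_x/n_z = 1.21673 and ∂z/∂northing = −n_y/n_z = −0.25463.
|∇z| = √(a²+b²) = 1.24309, so dip δ = arctan(1.24309) = 51.19°.
True thickness = vertical thickness × cos δ = 25 × cos 51.19° = 15.7 m.

15.7 m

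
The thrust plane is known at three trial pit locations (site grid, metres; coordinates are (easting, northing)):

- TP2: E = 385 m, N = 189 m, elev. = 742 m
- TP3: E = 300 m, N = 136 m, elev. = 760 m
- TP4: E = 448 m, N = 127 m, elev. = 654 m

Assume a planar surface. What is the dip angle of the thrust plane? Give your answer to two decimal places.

Let the plane be z = a·E + b·N + c.
TP3−TP2: −85a − 53b = 18;  TP4−TP2: 63a − 62b = −88.
Solving gives a = −0.67139, b = 0.73714.
Gradient magnitude |∇z| = √(a² + b²) = √(0.45077 + 0.54337) = 0.99706.
True dip = arctan(0.99706) = 44.92°, dipping toward SE (azimuth ≈ 138°).

44.92°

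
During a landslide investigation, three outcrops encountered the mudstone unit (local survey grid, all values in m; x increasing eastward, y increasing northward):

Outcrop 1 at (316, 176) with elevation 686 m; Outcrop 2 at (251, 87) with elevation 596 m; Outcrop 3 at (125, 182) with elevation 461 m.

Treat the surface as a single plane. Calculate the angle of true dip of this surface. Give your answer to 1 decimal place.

Let the plane be z = a·x + b·y + c.
Outcrop 2−Outcrop 1: −65a − 89b = −90;  Outcrop 3−Outcrop 1: −191a + 6b = −225.
Solving gives a = 1.18264, b = 0.14751.
Gradient magnitude |∇z| = √(a² + b²) = √(1.39865 + 0.02176) = 1.19181.
True dip = arctan(1.19181) = 50.0°, dipping toward W (azimuth ≈ 263°).

50.0°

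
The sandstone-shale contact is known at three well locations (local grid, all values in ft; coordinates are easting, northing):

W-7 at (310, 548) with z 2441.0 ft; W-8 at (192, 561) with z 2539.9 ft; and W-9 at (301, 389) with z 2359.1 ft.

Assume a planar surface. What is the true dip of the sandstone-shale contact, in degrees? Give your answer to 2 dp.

43.74°

Two edge vectors: W-7→W-8 = (-118, 13, 98.9), W-7→W-9 = (-9, -159, -81.9).
Normal n = (W-7→W-8) × (W-7→W-9) = (14660.4, -10554.3, 18879).
So ∂z/∂easting = −n_x/n_z = −0.77655 and ∂z/∂northing = −n_y/n_z = 0.55905.
Gradient magnitude |∇z| = √(a² + b²) = √(0.60302 + 0.31254) = 0.95685.
True dip = arctan(0.95685) = 43.74°, dipping toward SE (azimuth ≈ 126°).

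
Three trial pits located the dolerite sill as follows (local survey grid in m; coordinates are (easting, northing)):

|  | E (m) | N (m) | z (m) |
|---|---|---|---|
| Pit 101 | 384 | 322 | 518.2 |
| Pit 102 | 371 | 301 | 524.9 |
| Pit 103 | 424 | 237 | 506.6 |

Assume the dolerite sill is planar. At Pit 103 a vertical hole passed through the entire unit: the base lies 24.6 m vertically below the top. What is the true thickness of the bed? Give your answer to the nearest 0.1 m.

22.7 m

Let the plane be z = a·E + b·N + c.
Pit 102−Pit 101: −13a − 21b = 6.7;  Pit 103−Pit 101: 40a − 85b = −11.6.
Solving gives a = −0.41805, b = −0.06026.
|∇z| = √(a²+b²) = 0.42237, so dip δ = arctan(0.42237) = 22.90°.
True thickness = vertical thickness × cos δ = 24.6 × cos 22.90° = 22.7 m.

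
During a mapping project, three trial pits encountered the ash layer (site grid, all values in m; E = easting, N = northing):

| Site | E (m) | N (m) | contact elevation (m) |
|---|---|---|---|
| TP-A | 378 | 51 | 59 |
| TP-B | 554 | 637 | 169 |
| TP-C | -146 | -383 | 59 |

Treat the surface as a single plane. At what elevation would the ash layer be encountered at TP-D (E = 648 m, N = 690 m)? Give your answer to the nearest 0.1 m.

162.8 m

Let the plane be z = a·E + b·N + c.
TP-B−TP-A: 176a + 586b = 110;  TP-C−TP-A: −524a − 434b = 0.
Solving gives a = −0.20695, b = 0.24987.
Then c = 59 − a·378 − b·51 = 124.49.
At (648, 690): z = −134.1 + 172.4 + 124.49 = 162.8 m.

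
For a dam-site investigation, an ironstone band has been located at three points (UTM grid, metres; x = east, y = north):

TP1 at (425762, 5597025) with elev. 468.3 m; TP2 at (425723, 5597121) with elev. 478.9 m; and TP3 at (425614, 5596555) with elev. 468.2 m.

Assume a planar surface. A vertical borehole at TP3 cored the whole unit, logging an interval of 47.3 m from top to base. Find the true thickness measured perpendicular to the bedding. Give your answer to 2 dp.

Let the plane be z = a·x + b·y + c.
TP2−TP1: −39a + 96b = 10.6;  TP3−TP1: −148a − 470b = −0.1.
Solving gives a = −0.15282, b = 0.04833.
|∇z| = √(a²+b²) = 0.16028, so dip δ = arctan(0.16028) = 9.11°.
True thickness = vertical thickness × cos δ = 47.3 × cos 9.11° = 46.70 m.

46.70 m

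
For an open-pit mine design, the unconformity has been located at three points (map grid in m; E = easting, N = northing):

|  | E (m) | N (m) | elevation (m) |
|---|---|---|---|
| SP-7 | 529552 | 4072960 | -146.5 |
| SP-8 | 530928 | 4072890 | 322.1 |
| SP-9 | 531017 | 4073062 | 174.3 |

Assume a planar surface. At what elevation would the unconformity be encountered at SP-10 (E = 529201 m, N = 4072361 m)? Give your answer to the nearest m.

356 m

Two edge vectors: SP-7→SP-8 = (1376, -70, 468.6), SP-7→SP-9 = (1465, 102, 320.8).
Normal n = (SP-7→SP-8) × (SP-7→SP-9) = (-70253.2, 245078.2, 242902).
So ∂z/∂E = −n_x/n_z = 0.28922446 and ∂z/∂N = −n_y/n_z = −1.00895917.
Intercept c from SP-7: -146.5 − 153159.39 + 4109450.34 = 3956144.44.
At (529201, 4072361): z = 153057.9 − 4108846.0 + 3956144.44 = 356.3 m.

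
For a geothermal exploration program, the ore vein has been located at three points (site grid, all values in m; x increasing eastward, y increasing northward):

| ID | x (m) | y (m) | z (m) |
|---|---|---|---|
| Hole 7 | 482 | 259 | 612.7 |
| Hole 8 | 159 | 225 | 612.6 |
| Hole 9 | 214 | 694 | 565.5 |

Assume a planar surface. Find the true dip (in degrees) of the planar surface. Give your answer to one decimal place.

Let the plane be z = a·x + b·y + c.
Hole 8−Hole 7: −323a − 34b = −0.1;  Hole 9−Hole 7: −268a + 435b = −47.2.
Solving gives a = 0.01102, b = −0.10172.
Gradient magnitude |∇z| = √(a² + b²) = √(0.00012 + 0.01035) = 0.10231.
True dip = arctan(0.10231) = 5.8°, dipping toward N (azimuth ≈ 354°).

5.8°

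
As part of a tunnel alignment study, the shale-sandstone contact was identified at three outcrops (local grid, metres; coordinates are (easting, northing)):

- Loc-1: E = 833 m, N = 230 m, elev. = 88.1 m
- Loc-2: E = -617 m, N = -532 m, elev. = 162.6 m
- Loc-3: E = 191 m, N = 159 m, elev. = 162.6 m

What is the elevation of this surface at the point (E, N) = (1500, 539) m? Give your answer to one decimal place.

Two edge vectors: Loc-1→Loc-2 = (-1450, -762, 74.5), Loc-1→Loc-3 = (-642, -71, 74.5).
Normal n = (Loc-1→Loc-2) × (Loc-1→Loc-3) = (-51479.5, 60196, -386254).
So ∂z/∂E = −n_x/n_z = −0.133279 and ∂z/∂N = −n_y/n_z = 0.155846.
Intercept c from Loc-1: 88.1 + 111.02 − 35.84 = 163.28.
At (1500, 539): z = −199.9 + 84.0 + 163.28 = 47.4 m.

47.4 m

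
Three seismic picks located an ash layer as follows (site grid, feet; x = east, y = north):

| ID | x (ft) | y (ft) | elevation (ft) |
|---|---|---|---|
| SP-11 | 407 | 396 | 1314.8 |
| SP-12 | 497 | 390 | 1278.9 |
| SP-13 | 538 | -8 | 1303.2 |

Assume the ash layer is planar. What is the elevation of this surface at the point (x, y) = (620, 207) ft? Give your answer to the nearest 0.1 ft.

1247.8 ft

Let the plane be z = a·x + b·y + c.
SP-12−SP-11: 90a − 6b = −35.9;  SP-13−SP-11: 131a − 404b = −11.6.
Solving gives a = −0.40575, b = −0.10285.
Then c = 1314.8 − a·407 − b·396 = 1520.67.
At (620, 207): z = −251.6 − 21.3 + 1520.67 = 1247.8 ft.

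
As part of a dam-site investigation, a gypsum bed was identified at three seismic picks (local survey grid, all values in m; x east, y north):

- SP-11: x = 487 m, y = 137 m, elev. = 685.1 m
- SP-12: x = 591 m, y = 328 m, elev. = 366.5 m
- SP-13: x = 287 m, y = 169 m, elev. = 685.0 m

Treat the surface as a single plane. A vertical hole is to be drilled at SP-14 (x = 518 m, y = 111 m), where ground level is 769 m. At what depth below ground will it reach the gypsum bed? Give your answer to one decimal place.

51.6 m

Two edge vectors: SP-11→SP-12 = (104, 191, -318.6), SP-11→SP-13 = (-200, 32, -0.1).
Normal n = (SP-11→SP-12) × (SP-11→SP-13) = (10176.1, 63730.4, 41528).
So ∂z/∂x = −n_x/n_z = −0.24504 and ∂z/∂y = −n_y/n_z = −1.53464.
Intercept c from SP-11: 685.1 + 119.34 + 210.25 = 1014.68.
At (518, 111): z_contact = −126.93 − 170.34 + 1014.68 = 717.40 m.
Depth below ground = 769 − 717.40 = 51.6 m.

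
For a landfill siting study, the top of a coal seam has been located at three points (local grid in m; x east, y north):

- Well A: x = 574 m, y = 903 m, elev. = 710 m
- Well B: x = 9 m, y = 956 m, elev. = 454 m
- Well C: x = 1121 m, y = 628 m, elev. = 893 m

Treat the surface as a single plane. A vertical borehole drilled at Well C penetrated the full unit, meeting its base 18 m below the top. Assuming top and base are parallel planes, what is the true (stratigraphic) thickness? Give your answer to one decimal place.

15.7 m

Two edge vectors: Well A→Well B = (-565, 53, -256), Well A→Well C = (547, -275, 183).
Normal n = (Well A→Well B) × (Well A→Well C) = (-60701, -36637, 126384).
So ∂z/∂x = −n_x/n_z = 0.48029 and ∂z/∂y = −n_y/n_z = 0.28989.
|∇z| = √(a²+b²) = 0.56099, so dip δ = arctan(0.56099) = 29.29°.
True thickness = vertical thickness × cos δ = 18 × cos 29.29° = 15.7 m.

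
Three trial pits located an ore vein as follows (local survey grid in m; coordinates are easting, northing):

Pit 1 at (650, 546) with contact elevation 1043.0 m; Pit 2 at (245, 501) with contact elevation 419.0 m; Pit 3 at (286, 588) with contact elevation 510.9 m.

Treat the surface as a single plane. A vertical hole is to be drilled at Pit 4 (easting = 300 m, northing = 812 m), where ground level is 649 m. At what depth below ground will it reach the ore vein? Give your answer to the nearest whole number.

39 m

Let the plane be z = a·easting + b·northing + c.
Pit 2−Pit 1: −405a − 45b = −624;  Pit 3−Pit 1: −364a + 42b = −532.1.
Solving gives a = 1.50202, b = 0.34847.
Then c = 1043 − a·650 − b·546 = −123.58.
At (300, 812): z_contact = 450.6 + 283.0 − 123.58 = 610.0 m.
Depth below ground = 649 − 610.0 = 39 m.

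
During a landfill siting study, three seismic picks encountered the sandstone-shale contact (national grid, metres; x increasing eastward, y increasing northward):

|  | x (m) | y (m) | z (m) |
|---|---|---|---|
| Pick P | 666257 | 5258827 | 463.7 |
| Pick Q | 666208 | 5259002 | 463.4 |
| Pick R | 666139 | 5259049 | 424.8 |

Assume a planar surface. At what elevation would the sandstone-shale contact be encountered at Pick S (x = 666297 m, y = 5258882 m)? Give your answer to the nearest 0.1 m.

501.8 m

Two edge vectors: Pick P→Pick Q = (-49, 175, -0.3), Pick P→Pick R = (-118, 222, -38.9).
Normal n = (Pick P→Pick Q) × (Pick P→Pick R) = (-6740.9, -1870.7, 9772).
So ∂z/∂x = −n_x/n_z = 0.689817847 and ∂z/∂y = −n_y/n_z = 0.191434711.
Intercept c from Pick P: 463.7 − 459595.97 − 1006722.03 = −1465854.30.
At (666297, 5258882): z = 459623.6 + 1006732.6 − 1465854.30 = 501.8 m.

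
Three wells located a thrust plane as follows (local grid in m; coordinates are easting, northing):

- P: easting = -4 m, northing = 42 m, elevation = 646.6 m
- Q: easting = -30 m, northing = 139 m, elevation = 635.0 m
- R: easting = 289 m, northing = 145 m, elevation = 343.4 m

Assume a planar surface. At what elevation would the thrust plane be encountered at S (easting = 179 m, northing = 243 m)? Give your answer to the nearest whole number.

Let the plane be z = a·easting + b·northing + c.
Q−P: −26a + 97b = −11.6;  R−P: 293a + 103b = −303.2.
Solving gives a = −0.90728, b = −0.36278.
Then c = 646.6 − a·-4 − b·42 = 658.21.
At (179, 243): z = −162.4 − 88.2 + 658.21 = 407.6 m.

408 m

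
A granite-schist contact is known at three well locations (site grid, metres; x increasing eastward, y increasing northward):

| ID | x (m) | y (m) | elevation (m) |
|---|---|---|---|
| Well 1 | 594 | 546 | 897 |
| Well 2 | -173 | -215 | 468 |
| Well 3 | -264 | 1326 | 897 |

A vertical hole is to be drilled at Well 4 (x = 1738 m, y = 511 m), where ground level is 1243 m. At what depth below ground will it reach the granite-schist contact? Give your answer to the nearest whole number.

50 m

Let the plane be z = a·x + b·y + c.
Well 2−Well 1: −767a − 761b = −429;  Well 3−Well 1: −858a + 780b = 0.
Solving gives a = 0.26744, b = 0.29418.
Then c = 897 − a·594 − b·546 = 577.52.
At (1738, 511): z_contact = 464.8 + 150.3 + 577.52 = 1192.7 m.
Depth below ground = 1243 − 1192.7 = 50 m.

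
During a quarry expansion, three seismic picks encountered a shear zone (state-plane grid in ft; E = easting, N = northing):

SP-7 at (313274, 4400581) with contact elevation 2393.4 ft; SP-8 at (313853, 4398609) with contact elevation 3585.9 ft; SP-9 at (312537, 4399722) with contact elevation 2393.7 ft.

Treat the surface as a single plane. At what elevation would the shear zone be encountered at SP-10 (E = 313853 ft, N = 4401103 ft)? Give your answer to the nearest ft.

Let the plane be z = a·E + b·N + c.
SP-8−SP-7: 579a − 1972b = 1192.5;  SP-9−SP-7: −737a − 859b = 0.3.
Solving gives a = 0.52481303, b = −0.45062538.
Then c = 2393.4 − a·313274 − b·4400581 = 1820996.62.
At (313853, 4401103): z = 164714.1 − 1983248.7 + 1820996.62 = 2462.0 ft.

2462 ft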